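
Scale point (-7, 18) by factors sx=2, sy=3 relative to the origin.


Scaling: (x*sx, y*sy) = (-7*2, 18*3) = (-14, 54)

(-14, 54)


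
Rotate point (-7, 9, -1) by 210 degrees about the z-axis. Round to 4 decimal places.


x' = -7*cos(210) - 9*sin(210) = 10.5622
y' = -7*sin(210) + 9*cos(210) = -4.2942
z' = -1

(10.5622, -4.2942, -1)


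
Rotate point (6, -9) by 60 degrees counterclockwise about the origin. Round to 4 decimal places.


x' = 6*cos(60) - -9*sin(60) = 10.7942
y' = 6*sin(60) + -9*cos(60) = 0.6962

(10.7942, 0.6962)


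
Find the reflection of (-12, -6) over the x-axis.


Reflection across x-axis: (x, y) -> (x, -y)
(-12, -6) -> (-12, 6)

(-12, 6)


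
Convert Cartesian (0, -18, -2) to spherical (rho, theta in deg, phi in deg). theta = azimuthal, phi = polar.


rho = sqrt(0^2 + (-18)^2 + (-2)^2) = 18.1108
theta = atan2(-18, 0) = 270 deg
phi = acos(-2/18.1108) = 96.3402 deg

rho = 18.1108, theta = 270 deg, phi = 96.3402 deg


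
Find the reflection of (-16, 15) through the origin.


Reflection through origin: (x, y) -> (-x, -y)
(-16, 15) -> (16, -15)

(16, -15)


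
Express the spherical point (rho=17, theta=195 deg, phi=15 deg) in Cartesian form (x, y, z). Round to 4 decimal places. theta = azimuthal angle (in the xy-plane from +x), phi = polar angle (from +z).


x = 17 * sin(15) * cos(195) = -4.25
y = 17 * sin(15) * sin(195) = -1.1388
z = 17 * cos(15) = 16.4207

(-4.25, -1.1388, 16.4207)


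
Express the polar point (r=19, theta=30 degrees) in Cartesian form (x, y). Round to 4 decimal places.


x = 19 * cos(30) = 16.4545
y = 19 * sin(30) = 9.5

(16.4545, 9.5)


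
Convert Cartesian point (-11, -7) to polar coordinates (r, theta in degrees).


r = sqrt((-11)^2 + (-7)^2) = 13.0384
theta = atan2(-7, -11) = 212.4712 degrees

r = 13.0384, theta = 212.4712 degrees


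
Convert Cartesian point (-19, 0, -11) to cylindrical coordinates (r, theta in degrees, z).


r = sqrt((-19)^2 + 0^2) = 19
theta = atan2(0, -19) = 180 deg
z = -11

r = 19, theta = 180 deg, z = -11


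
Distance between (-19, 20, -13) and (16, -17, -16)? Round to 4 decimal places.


d = sqrt((16--19)^2 + (-17-20)^2 + (-16--13)^2) = 51.0196

51.0196


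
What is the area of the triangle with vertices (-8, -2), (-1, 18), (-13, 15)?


Area = |x1(y2-y3) + x2(y3-y1) + x3(y1-y2)| / 2
= |-8*(18-15) + -1*(15--2) + -13*(-2-18)| / 2
= 109.5

109.5


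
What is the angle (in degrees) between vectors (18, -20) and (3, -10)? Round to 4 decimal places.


dot = 18*3 + -20*-10 = 254
|u| = 26.9072, |v| = 10.4403
cos(angle) = 0.9042
angle = 25.288 degrees

25.288 degrees


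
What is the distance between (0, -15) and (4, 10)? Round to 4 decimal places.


d = sqrt((4-0)^2 + (10--15)^2) = 25.318

25.318


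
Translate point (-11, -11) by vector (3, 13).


Translation: (x+dx, y+dy) = (-11+3, -11+13) = (-8, 2)

(-8, 2)


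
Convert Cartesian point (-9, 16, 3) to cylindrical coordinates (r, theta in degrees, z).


r = sqrt((-9)^2 + 16^2) = 18.3576
theta = atan2(16, -9) = 119.3578 deg
z = 3

r = 18.3576, theta = 119.3578 deg, z = 3


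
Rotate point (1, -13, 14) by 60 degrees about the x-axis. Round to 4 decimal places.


x' = 1
y' = -13*cos(60) - 14*sin(60) = -18.6244
z' = -13*sin(60) + 14*cos(60) = -4.2583

(1, -18.6244, -4.2583)


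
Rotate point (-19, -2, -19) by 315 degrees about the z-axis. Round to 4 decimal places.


x' = -19*cos(315) - -2*sin(315) = -14.8492
y' = -19*sin(315) + -2*cos(315) = 12.0208
z' = -19

(-14.8492, 12.0208, -19)


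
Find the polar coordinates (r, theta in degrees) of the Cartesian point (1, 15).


r = sqrt(1^2 + 15^2) = 15.0333
theta = atan2(15, 1) = 86.1859 degrees

r = 15.0333, theta = 86.1859 degrees


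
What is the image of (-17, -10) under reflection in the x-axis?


Reflection across x-axis: (x, y) -> (x, -y)
(-17, -10) -> (-17, 10)

(-17, 10)


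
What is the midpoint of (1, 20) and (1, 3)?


Midpoint = ((1+1)/2, (20+3)/2) = (1, 11.5)

(1, 11.5)


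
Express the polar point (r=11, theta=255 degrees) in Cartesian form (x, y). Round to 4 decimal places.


x = 11 * cos(255) = -2.847
y = 11 * sin(255) = -10.6252

(-2.847, -10.6252)


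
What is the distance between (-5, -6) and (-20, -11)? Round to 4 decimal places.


d = sqrt((-20--5)^2 + (-11--6)^2) = 15.8114

15.8114


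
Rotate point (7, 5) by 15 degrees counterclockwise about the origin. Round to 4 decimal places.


x' = 7*cos(15) - 5*sin(15) = 5.4674
y' = 7*sin(15) + 5*cos(15) = 6.6414

(5.4674, 6.6414)


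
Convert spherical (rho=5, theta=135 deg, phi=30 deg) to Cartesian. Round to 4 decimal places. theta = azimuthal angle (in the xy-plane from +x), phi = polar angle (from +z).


x = 5 * sin(30) * cos(135) = -1.7678
y = 5 * sin(30) * sin(135) = 1.7678
z = 5 * cos(30) = 4.3301

(-1.7678, 1.7678, 4.3301)


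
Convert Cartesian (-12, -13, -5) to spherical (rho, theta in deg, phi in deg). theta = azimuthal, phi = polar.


rho = sqrt((-12)^2 + (-13)^2 + (-5)^2) = 18.3848
theta = atan2(-13, -12) = 227.2906 deg
phi = acos(-5/18.3848) = 105.7812 deg

rho = 18.3848, theta = 227.2906 deg, phi = 105.7812 deg


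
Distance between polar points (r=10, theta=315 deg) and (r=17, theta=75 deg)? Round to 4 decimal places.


d = sqrt(r1^2 + r2^2 - 2*r1*r2*cos(t2-t1))
d = sqrt(10^2 + 17^2 - 2*10*17*cos(75-315)) = 23.6432

23.6432


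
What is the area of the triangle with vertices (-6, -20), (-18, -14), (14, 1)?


Area = |x1(y2-y3) + x2(y3-y1) + x3(y1-y2)| / 2
= |-6*(-14-1) + -18*(1--20) + 14*(-20--14)| / 2
= 186

186


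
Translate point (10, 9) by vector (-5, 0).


Translation: (x+dx, y+dy) = (10+-5, 9+0) = (5, 9)

(5, 9)


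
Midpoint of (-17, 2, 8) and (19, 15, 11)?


Midpoint = ((-17+19)/2, (2+15)/2, (8+11)/2) = (1, 8.5, 9.5)

(1, 8.5, 9.5)


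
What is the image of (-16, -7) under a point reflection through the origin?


Reflection through origin: (x, y) -> (-x, -y)
(-16, -7) -> (16, 7)

(16, 7)


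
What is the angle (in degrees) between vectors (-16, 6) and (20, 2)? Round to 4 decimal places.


dot = -16*20 + 6*2 = -308
|u| = 17.088, |v| = 20.0998
cos(angle) = -0.8967
angle = 153.7334 degrees

153.7334 degrees


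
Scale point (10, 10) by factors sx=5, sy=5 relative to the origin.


Scaling: (x*sx, y*sy) = (10*5, 10*5) = (50, 50)

(50, 50)


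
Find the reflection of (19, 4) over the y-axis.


Reflection across y-axis: (x, y) -> (-x, y)
(19, 4) -> (-19, 4)

(-19, 4)


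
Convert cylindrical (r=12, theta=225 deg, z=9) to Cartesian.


x = 12 * cos(225) = -8.4853
y = 12 * sin(225) = -8.4853
z = 9

(-8.4853, -8.4853, 9)


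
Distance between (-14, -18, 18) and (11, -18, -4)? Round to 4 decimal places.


d = sqrt((11--14)^2 + (-18--18)^2 + (-4-18)^2) = 33.3017

33.3017


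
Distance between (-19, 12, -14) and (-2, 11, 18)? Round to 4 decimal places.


d = sqrt((-2--19)^2 + (11-12)^2 + (18--14)^2) = 36.2491

36.2491


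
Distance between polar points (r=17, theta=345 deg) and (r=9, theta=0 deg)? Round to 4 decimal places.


d = sqrt(r1^2 + r2^2 - 2*r1*r2*cos(t2-t1))
d = sqrt(17^2 + 9^2 - 2*17*9*cos(0-345)) = 8.6271

8.6271


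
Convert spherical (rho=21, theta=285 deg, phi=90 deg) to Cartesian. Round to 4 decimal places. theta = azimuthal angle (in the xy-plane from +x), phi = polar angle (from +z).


x = 21 * sin(90) * cos(285) = 5.4352
y = 21 * sin(90) * sin(285) = -20.2844
z = 21 * cos(90) = 0

(5.4352, -20.2844, 0)


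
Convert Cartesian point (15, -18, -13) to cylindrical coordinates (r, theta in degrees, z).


r = sqrt(15^2 + (-18)^2) = 23.4307
theta = atan2(-18, 15) = 309.8056 deg
z = -13

r = 23.4307, theta = 309.8056 deg, z = -13


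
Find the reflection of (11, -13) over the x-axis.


Reflection across x-axis: (x, y) -> (x, -y)
(11, -13) -> (11, 13)

(11, 13)


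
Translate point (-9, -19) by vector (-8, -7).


Translation: (x+dx, y+dy) = (-9+-8, -19+-7) = (-17, -26)

(-17, -26)


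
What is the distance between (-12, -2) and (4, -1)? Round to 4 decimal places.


d = sqrt((4--12)^2 + (-1--2)^2) = 16.0312

16.0312


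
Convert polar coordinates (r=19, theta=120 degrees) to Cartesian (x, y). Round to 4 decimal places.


x = 19 * cos(120) = -9.5
y = 19 * sin(120) = 16.4545

(-9.5, 16.4545)


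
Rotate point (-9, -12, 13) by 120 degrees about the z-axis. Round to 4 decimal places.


x' = -9*cos(120) - -12*sin(120) = 14.8923
y' = -9*sin(120) + -12*cos(120) = -1.7942
z' = 13

(14.8923, -1.7942, 13)


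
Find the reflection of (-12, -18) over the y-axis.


Reflection across y-axis: (x, y) -> (-x, y)
(-12, -18) -> (12, -18)

(12, -18)


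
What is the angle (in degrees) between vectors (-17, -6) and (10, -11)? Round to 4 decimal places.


dot = -17*10 + -6*-11 = -104
|u| = 18.0278, |v| = 14.8661
cos(angle) = -0.3881
angle = 112.8337 degrees

112.8337 degrees


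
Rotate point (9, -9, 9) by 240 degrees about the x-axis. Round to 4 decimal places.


x' = 9
y' = -9*cos(240) - 9*sin(240) = 12.2942
z' = -9*sin(240) + 9*cos(240) = 3.2942

(9, 12.2942, 3.2942)


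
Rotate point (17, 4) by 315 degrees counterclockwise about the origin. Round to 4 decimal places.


x' = 17*cos(315) - 4*sin(315) = 14.8492
y' = 17*sin(315) + 4*cos(315) = -9.1924

(14.8492, -9.1924)


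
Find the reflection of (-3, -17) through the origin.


Reflection through origin: (x, y) -> (-x, -y)
(-3, -17) -> (3, 17)

(3, 17)


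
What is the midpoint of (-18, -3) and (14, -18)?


Midpoint = ((-18+14)/2, (-3+-18)/2) = (-2, -10.5)

(-2, -10.5)


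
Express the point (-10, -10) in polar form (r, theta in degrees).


r = sqrt((-10)^2 + (-10)^2) = 14.1421
theta = atan2(-10, -10) = 225 degrees

r = 14.1421, theta = 225 degrees


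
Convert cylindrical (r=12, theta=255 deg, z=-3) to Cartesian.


x = 12 * cos(255) = -3.1058
y = 12 * sin(255) = -11.5911
z = -3

(-3.1058, -11.5911, -3)


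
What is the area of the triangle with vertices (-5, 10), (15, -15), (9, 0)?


Area = |x1(y2-y3) + x2(y3-y1) + x3(y1-y2)| / 2
= |-5*(-15-0) + 15*(0-10) + 9*(10--15)| / 2
= 75

75


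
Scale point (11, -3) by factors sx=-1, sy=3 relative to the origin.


Scaling: (x*sx, y*sy) = (11*-1, -3*3) = (-11, -9)

(-11, -9)


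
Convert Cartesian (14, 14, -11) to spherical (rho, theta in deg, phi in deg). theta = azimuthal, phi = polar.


rho = sqrt(14^2 + 14^2 + (-11)^2) = 22.6495
theta = atan2(14, 14) = 45 deg
phi = acos(-11/22.6495) = 119.0558 deg

rho = 22.6495, theta = 45 deg, phi = 119.0558 deg


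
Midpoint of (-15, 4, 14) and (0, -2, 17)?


Midpoint = ((-15+0)/2, (4+-2)/2, (14+17)/2) = (-7.5, 1, 15.5)

(-7.5, 1, 15.5)


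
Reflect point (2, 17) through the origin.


Reflection through origin: (x, y) -> (-x, -y)
(2, 17) -> (-2, -17)

(-2, -17)


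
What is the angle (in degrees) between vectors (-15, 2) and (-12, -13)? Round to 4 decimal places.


dot = -15*-12 + 2*-13 = 154
|u| = 15.1327, |v| = 17.6918
cos(angle) = 0.5752
angle = 54.8853 degrees

54.8853 degrees


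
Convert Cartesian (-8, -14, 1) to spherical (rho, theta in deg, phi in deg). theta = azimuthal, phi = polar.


rho = sqrt((-8)^2 + (-14)^2 + 1^2) = 16.1555
theta = atan2(-14, -8) = 240.2551 deg
phi = acos(1/16.1555) = 86.4512 deg

rho = 16.1555, theta = 240.2551 deg, phi = 86.4512 deg


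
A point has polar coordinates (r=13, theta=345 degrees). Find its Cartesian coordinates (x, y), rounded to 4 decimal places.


x = 13 * cos(345) = 12.557
y = 13 * sin(345) = -3.3646

(12.557, -3.3646)


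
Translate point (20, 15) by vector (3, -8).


Translation: (x+dx, y+dy) = (20+3, 15+-8) = (23, 7)

(23, 7)


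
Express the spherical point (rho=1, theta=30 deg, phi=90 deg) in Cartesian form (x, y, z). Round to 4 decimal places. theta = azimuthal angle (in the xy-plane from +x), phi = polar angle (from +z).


x = 1 * sin(90) * cos(30) = 0.866
y = 1 * sin(90) * sin(30) = 0.5
z = 1 * cos(90) = 0

(0.866, 0.5, 0)


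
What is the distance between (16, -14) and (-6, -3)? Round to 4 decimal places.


d = sqrt((-6-16)^2 + (-3--14)^2) = 24.5967

24.5967


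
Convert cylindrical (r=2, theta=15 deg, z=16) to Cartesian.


x = 2 * cos(15) = 1.9319
y = 2 * sin(15) = 0.5176
z = 16

(1.9319, 0.5176, 16)


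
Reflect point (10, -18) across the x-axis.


Reflection across x-axis: (x, y) -> (x, -y)
(10, -18) -> (10, 18)

(10, 18)


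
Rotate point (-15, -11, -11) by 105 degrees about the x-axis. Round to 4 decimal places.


x' = -15
y' = -11*cos(105) - -11*sin(105) = 13.4722
z' = -11*sin(105) + -11*cos(105) = -7.7782

(-15, 13.4722, -7.7782)


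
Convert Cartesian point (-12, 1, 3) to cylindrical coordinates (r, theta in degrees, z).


r = sqrt((-12)^2 + 1^2) = 12.0416
theta = atan2(1, -12) = 175.2364 deg
z = 3

r = 12.0416, theta = 175.2364 deg, z = 3


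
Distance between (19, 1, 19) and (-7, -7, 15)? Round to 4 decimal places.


d = sqrt((-7-19)^2 + (-7-1)^2 + (15-19)^2) = 27.4955

27.4955


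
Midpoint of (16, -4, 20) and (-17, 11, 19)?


Midpoint = ((16+-17)/2, (-4+11)/2, (20+19)/2) = (-0.5, 3.5, 19.5)

(-0.5, 3.5, 19.5)


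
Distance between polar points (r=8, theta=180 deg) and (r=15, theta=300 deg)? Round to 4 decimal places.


d = sqrt(r1^2 + r2^2 - 2*r1*r2*cos(t2-t1))
d = sqrt(8^2 + 15^2 - 2*8*15*cos(300-180)) = 20.2237

20.2237


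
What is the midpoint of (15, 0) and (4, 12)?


Midpoint = ((15+4)/2, (0+12)/2) = (9.5, 6)

(9.5, 6)


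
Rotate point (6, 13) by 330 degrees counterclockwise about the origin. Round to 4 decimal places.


x' = 6*cos(330) - 13*sin(330) = 11.6962
y' = 6*sin(330) + 13*cos(330) = 8.2583

(11.6962, 8.2583)


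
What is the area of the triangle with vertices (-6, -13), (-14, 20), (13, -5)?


Area = |x1(y2-y3) + x2(y3-y1) + x3(y1-y2)| / 2
= |-6*(20--5) + -14*(-5--13) + 13*(-13-20)| / 2
= 345.5

345.5


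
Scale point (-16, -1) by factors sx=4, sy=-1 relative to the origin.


Scaling: (x*sx, y*sy) = (-16*4, -1*-1) = (-64, 1)

(-64, 1)


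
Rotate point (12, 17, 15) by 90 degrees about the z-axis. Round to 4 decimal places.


x' = 12*cos(90) - 17*sin(90) = -17
y' = 12*sin(90) + 17*cos(90) = 12
z' = 15

(-17, 12, 15)


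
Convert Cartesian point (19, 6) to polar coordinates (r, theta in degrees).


r = sqrt(19^2 + 6^2) = 19.9249
theta = atan2(6, 19) = 17.5256 degrees

r = 19.9249, theta = 17.5256 degrees


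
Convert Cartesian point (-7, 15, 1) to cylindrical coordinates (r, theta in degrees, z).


r = sqrt((-7)^2 + 15^2) = 16.5529
theta = atan2(15, -7) = 115.0169 deg
z = 1

r = 16.5529, theta = 115.0169 deg, z = 1


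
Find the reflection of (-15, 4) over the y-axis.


Reflection across y-axis: (x, y) -> (-x, y)
(-15, 4) -> (15, 4)

(15, 4)


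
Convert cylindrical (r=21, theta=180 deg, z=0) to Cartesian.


x = 21 * cos(180) = -21
y = 21 * sin(180) = 0
z = 0

(-21, 0, 0)


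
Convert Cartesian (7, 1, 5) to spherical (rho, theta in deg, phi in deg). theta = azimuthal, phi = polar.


rho = sqrt(7^2 + 1^2 + 5^2) = 8.6603
theta = atan2(1, 7) = 8.1301 deg
phi = acos(5/8.6603) = 54.7356 deg

rho = 8.6603, theta = 8.1301 deg, phi = 54.7356 deg


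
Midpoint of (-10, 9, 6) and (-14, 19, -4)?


Midpoint = ((-10+-14)/2, (9+19)/2, (6+-4)/2) = (-12, 14, 1)

(-12, 14, 1)


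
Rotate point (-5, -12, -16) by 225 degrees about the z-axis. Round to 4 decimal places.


x' = -5*cos(225) - -12*sin(225) = -4.9497
y' = -5*sin(225) + -12*cos(225) = 12.0208
z' = -16

(-4.9497, 12.0208, -16)


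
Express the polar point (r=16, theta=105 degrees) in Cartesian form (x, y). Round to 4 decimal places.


x = 16 * cos(105) = -4.1411
y = 16 * sin(105) = 15.4548

(-4.1411, 15.4548)


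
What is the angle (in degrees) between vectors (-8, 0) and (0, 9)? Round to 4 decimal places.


dot = -8*0 + 0*9 = 0
|u| = 8, |v| = 9
cos(angle) = 0
angle = 90 degrees

90 degrees


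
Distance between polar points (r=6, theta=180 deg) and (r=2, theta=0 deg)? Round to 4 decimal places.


d = sqrt(r1^2 + r2^2 - 2*r1*r2*cos(t2-t1))
d = sqrt(6^2 + 2^2 - 2*6*2*cos(0-180)) = 8

8


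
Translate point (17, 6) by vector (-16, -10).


Translation: (x+dx, y+dy) = (17+-16, 6+-10) = (1, -4)

(1, -4)


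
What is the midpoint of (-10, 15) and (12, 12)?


Midpoint = ((-10+12)/2, (15+12)/2) = (1, 13.5)

(1, 13.5)


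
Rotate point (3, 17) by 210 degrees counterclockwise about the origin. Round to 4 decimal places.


x' = 3*cos(210) - 17*sin(210) = 5.9019
y' = 3*sin(210) + 17*cos(210) = -16.2224

(5.9019, -16.2224)


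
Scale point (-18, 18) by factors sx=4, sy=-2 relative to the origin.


Scaling: (x*sx, y*sy) = (-18*4, 18*-2) = (-72, -36)

(-72, -36)


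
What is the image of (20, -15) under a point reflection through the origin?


Reflection through origin: (x, y) -> (-x, -y)
(20, -15) -> (-20, 15)

(-20, 15)


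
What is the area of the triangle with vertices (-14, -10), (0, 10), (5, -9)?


Area = |x1(y2-y3) + x2(y3-y1) + x3(y1-y2)| / 2
= |-14*(10--9) + 0*(-9--10) + 5*(-10-10)| / 2
= 183

183


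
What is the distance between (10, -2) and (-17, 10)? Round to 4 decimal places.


d = sqrt((-17-10)^2 + (10--2)^2) = 29.5466

29.5466


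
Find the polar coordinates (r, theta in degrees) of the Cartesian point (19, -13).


r = sqrt(19^2 + (-13)^2) = 23.0217
theta = atan2(-13, 19) = 325.6197 degrees

r = 23.0217, theta = 325.6197 degrees


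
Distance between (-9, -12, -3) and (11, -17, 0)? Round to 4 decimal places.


d = sqrt((11--9)^2 + (-17--12)^2 + (0--3)^2) = 20.8327

20.8327


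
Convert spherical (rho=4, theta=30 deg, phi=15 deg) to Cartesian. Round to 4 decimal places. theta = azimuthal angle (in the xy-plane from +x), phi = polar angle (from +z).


x = 4 * sin(15) * cos(30) = 0.8966
y = 4 * sin(15) * sin(30) = 0.5176
z = 4 * cos(15) = 3.8637

(0.8966, 0.5176, 3.8637)


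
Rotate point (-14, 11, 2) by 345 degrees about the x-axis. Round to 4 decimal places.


x' = -14
y' = 11*cos(345) - 2*sin(345) = 11.1428
z' = 11*sin(345) + 2*cos(345) = -0.9152

(-14, 11.1428, -0.9152)


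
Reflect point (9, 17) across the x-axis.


Reflection across x-axis: (x, y) -> (x, -y)
(9, 17) -> (9, -17)

(9, -17)


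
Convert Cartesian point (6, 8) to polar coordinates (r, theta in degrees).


r = sqrt(6^2 + 8^2) = 10
theta = atan2(8, 6) = 53.1301 degrees

r = 10, theta = 53.1301 degrees


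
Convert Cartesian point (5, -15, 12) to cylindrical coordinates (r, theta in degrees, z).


r = sqrt(5^2 + (-15)^2) = 15.8114
theta = atan2(-15, 5) = 288.4349 deg
z = 12

r = 15.8114, theta = 288.4349 deg, z = 12


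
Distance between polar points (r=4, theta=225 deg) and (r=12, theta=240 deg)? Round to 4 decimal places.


d = sqrt(r1^2 + r2^2 - 2*r1*r2*cos(t2-t1))
d = sqrt(4^2 + 12^2 - 2*4*12*cos(240-225)) = 8.2019

8.2019


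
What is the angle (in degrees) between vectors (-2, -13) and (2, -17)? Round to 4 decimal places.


dot = -2*2 + -13*-17 = 217
|u| = 13.1529, |v| = 17.1172
cos(angle) = 0.9638
angle = 15.456 degrees

15.456 degrees


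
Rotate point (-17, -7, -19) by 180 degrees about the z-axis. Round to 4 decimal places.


x' = -17*cos(180) - -7*sin(180) = 17
y' = -17*sin(180) + -7*cos(180) = 7
z' = -19

(17, 7, -19)


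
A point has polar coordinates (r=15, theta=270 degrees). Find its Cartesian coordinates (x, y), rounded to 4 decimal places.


x = 15 * cos(270) = 0
y = 15 * sin(270) = -15

(0, -15)


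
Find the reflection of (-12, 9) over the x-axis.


Reflection across x-axis: (x, y) -> (x, -y)
(-12, 9) -> (-12, -9)

(-12, -9)


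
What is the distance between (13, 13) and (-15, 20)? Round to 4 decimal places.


d = sqrt((-15-13)^2 + (20-13)^2) = 28.8617

28.8617


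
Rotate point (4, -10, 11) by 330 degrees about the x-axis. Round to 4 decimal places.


x' = 4
y' = -10*cos(330) - 11*sin(330) = -3.1603
z' = -10*sin(330) + 11*cos(330) = 14.5263

(4, -3.1603, 14.5263)


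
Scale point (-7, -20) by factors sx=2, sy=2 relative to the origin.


Scaling: (x*sx, y*sy) = (-7*2, -20*2) = (-14, -40)

(-14, -40)


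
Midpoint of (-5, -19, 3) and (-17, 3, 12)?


Midpoint = ((-5+-17)/2, (-19+3)/2, (3+12)/2) = (-11, -8, 7.5)

(-11, -8, 7.5)


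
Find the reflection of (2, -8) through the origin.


Reflection through origin: (x, y) -> (-x, -y)
(2, -8) -> (-2, 8)

(-2, 8)


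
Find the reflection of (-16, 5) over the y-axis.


Reflection across y-axis: (x, y) -> (-x, y)
(-16, 5) -> (16, 5)

(16, 5)


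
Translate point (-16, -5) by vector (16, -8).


Translation: (x+dx, y+dy) = (-16+16, -5+-8) = (0, -13)

(0, -13)


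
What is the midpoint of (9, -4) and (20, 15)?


Midpoint = ((9+20)/2, (-4+15)/2) = (14.5, 5.5)

(14.5, 5.5)


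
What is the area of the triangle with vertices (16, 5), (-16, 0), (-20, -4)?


Area = |x1(y2-y3) + x2(y3-y1) + x3(y1-y2)| / 2
= |16*(0--4) + -16*(-4-5) + -20*(5-0)| / 2
= 54

54


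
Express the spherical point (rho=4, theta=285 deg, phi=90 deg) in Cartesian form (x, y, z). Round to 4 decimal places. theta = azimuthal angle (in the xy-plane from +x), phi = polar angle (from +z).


x = 4 * sin(90) * cos(285) = 1.0353
y = 4 * sin(90) * sin(285) = -3.8637
z = 4 * cos(90) = 0

(1.0353, -3.8637, 0)


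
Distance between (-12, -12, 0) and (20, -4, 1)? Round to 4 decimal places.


d = sqrt((20--12)^2 + (-4--12)^2 + (1-0)^2) = 33

33


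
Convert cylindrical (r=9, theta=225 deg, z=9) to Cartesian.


x = 9 * cos(225) = -6.364
y = 9 * sin(225) = -6.364
z = 9

(-6.364, -6.364, 9)


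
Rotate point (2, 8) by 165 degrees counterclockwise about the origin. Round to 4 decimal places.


x' = 2*cos(165) - 8*sin(165) = -4.0024
y' = 2*sin(165) + 8*cos(165) = -7.2098

(-4.0024, -7.2098)


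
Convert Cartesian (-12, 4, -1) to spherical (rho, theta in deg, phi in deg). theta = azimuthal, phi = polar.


rho = sqrt((-12)^2 + 4^2 + (-1)^2) = 12.6886
theta = atan2(4, -12) = 161.5651 deg
phi = acos(-1/12.6886) = 94.5202 deg

rho = 12.6886, theta = 161.5651 deg, phi = 94.5202 deg


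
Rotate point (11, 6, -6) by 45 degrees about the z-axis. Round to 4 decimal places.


x' = 11*cos(45) - 6*sin(45) = 3.5355
y' = 11*sin(45) + 6*cos(45) = 12.0208
z' = -6

(3.5355, 12.0208, -6)


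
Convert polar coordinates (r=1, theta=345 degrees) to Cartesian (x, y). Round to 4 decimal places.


x = 1 * cos(345) = 0.9659
y = 1 * sin(345) = -0.2588

(0.9659, -0.2588)


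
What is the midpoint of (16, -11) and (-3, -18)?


Midpoint = ((16+-3)/2, (-11+-18)/2) = (6.5, -14.5)

(6.5, -14.5)


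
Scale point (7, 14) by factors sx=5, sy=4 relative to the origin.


Scaling: (x*sx, y*sy) = (7*5, 14*4) = (35, 56)

(35, 56)


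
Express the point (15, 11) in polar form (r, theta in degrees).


r = sqrt(15^2 + 11^2) = 18.6011
theta = atan2(11, 15) = 36.2538 degrees

r = 18.6011, theta = 36.2538 degrees


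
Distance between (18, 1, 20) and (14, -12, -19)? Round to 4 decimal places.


d = sqrt((14-18)^2 + (-12-1)^2 + (-19-20)^2) = 41.3038

41.3038


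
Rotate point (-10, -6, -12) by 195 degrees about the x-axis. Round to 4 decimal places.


x' = -10
y' = -6*cos(195) - -12*sin(195) = 2.6897
z' = -6*sin(195) + -12*cos(195) = 13.144

(-10, 2.6897, 13.144)


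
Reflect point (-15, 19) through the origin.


Reflection through origin: (x, y) -> (-x, -y)
(-15, 19) -> (15, -19)

(15, -19)


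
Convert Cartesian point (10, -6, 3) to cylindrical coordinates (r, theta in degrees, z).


r = sqrt(10^2 + (-6)^2) = 11.6619
theta = atan2(-6, 10) = 329.0362 deg
z = 3

r = 11.6619, theta = 329.0362 deg, z = 3


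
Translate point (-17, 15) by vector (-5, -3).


Translation: (x+dx, y+dy) = (-17+-5, 15+-3) = (-22, 12)

(-22, 12)


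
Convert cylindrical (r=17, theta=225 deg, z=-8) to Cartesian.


x = 17 * cos(225) = -12.0208
y = 17 * sin(225) = -12.0208
z = -8

(-12.0208, -12.0208, -8)


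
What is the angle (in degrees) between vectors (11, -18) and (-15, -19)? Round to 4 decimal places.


dot = 11*-15 + -18*-19 = 177
|u| = 21.095, |v| = 24.2074
cos(angle) = 0.3466
angle = 69.7197 degrees

69.7197 degrees


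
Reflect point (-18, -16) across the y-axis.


Reflection across y-axis: (x, y) -> (-x, y)
(-18, -16) -> (18, -16)

(18, -16)


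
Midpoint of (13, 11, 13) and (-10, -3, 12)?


Midpoint = ((13+-10)/2, (11+-3)/2, (13+12)/2) = (1.5, 4, 12.5)

(1.5, 4, 12.5)


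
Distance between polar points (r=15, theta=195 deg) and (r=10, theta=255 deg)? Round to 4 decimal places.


d = sqrt(r1^2 + r2^2 - 2*r1*r2*cos(t2-t1))
d = sqrt(15^2 + 10^2 - 2*15*10*cos(255-195)) = 13.2288

13.2288


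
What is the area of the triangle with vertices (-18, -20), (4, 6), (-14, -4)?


Area = |x1(y2-y3) + x2(y3-y1) + x3(y1-y2)| / 2
= |-18*(6--4) + 4*(-4--20) + -14*(-20-6)| / 2
= 124

124


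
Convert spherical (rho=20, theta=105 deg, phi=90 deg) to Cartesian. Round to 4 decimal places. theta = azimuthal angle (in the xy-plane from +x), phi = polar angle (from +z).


x = 20 * sin(90) * cos(105) = -5.1764
y = 20 * sin(90) * sin(105) = 19.3185
z = 20 * cos(90) = 0

(-5.1764, 19.3185, 0)


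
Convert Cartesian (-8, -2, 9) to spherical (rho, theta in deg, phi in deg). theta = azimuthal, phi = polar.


rho = sqrt((-8)^2 + (-2)^2 + 9^2) = 12.2066
theta = atan2(-2, -8) = 194.0362 deg
phi = acos(9/12.2066) = 42.4973 deg

rho = 12.2066, theta = 194.0362 deg, phi = 42.4973 deg


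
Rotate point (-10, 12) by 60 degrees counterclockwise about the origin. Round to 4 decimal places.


x' = -10*cos(60) - 12*sin(60) = -15.3923
y' = -10*sin(60) + 12*cos(60) = -2.6603

(-15.3923, -2.6603)


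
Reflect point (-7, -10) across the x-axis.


Reflection across x-axis: (x, y) -> (x, -y)
(-7, -10) -> (-7, 10)

(-7, 10)


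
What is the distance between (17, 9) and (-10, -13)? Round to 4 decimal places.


d = sqrt((-10-17)^2 + (-13-9)^2) = 34.8281

34.8281


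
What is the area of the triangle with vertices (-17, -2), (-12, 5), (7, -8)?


Area = |x1(y2-y3) + x2(y3-y1) + x3(y1-y2)| / 2
= |-17*(5--8) + -12*(-8--2) + 7*(-2-5)| / 2
= 99

99


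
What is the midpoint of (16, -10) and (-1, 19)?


Midpoint = ((16+-1)/2, (-10+19)/2) = (7.5, 4.5)

(7.5, 4.5)


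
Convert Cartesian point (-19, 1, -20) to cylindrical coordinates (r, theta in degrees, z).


r = sqrt((-19)^2 + 1^2) = 19.0263
theta = atan2(1, -19) = 176.9872 deg
z = -20

r = 19.0263, theta = 176.9872 deg, z = -20


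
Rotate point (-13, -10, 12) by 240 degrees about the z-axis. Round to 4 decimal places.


x' = -13*cos(240) - -10*sin(240) = -2.1603
y' = -13*sin(240) + -10*cos(240) = 16.2583
z' = 12

(-2.1603, 16.2583, 12)


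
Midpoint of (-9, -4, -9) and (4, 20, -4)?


Midpoint = ((-9+4)/2, (-4+20)/2, (-9+-4)/2) = (-2.5, 8, -6.5)

(-2.5, 8, -6.5)


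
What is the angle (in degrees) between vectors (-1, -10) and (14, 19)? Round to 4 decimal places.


dot = -1*14 + -10*19 = -204
|u| = 10.0499, |v| = 23.6008
cos(angle) = -0.8601
angle = 149.3262 degrees

149.3262 degrees


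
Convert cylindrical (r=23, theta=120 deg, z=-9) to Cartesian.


x = 23 * cos(120) = -11.5
y = 23 * sin(120) = 19.9186
z = -9

(-11.5, 19.9186, -9)


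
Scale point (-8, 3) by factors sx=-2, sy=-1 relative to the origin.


Scaling: (x*sx, y*sy) = (-8*-2, 3*-1) = (16, -3)

(16, -3)


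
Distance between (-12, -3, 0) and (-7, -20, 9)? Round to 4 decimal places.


d = sqrt((-7--12)^2 + (-20--3)^2 + (9-0)^2) = 19.8746

19.8746


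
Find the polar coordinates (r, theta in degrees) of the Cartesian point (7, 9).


r = sqrt(7^2 + 9^2) = 11.4018
theta = atan2(9, 7) = 52.125 degrees

r = 11.4018, theta = 52.125 degrees


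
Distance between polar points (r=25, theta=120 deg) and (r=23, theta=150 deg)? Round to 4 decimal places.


d = sqrt(r1^2 + r2^2 - 2*r1*r2*cos(t2-t1))
d = sqrt(25^2 + 23^2 - 2*25*23*cos(150-120)) = 12.5726

12.5726


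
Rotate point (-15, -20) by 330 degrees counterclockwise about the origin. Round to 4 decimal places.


x' = -15*cos(330) - -20*sin(330) = -22.9904
y' = -15*sin(330) + -20*cos(330) = -9.8205

(-22.9904, -9.8205)


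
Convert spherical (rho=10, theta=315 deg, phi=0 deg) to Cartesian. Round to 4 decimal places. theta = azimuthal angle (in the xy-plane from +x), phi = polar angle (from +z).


x = 10 * sin(0) * cos(315) = 0
y = 10 * sin(0) * sin(315) = 0
z = 10 * cos(0) = 10

(0, 0, 10)


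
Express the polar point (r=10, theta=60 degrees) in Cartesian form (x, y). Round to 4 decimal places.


x = 10 * cos(60) = 5
y = 10 * sin(60) = 8.6603

(5, 8.6603)


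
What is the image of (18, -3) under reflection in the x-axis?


Reflection across x-axis: (x, y) -> (x, -y)
(18, -3) -> (18, 3)

(18, 3)


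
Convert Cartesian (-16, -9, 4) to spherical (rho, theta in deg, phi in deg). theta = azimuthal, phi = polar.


rho = sqrt((-16)^2 + (-9)^2 + 4^2) = 18.7883
theta = atan2(-9, -16) = 209.3578 deg
phi = acos(4/18.7883) = 77.7077 deg

rho = 18.7883, theta = 209.3578 deg, phi = 77.7077 deg


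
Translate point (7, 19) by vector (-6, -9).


Translation: (x+dx, y+dy) = (7+-6, 19+-9) = (1, 10)

(1, 10)


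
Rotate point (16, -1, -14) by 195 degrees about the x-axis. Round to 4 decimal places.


x' = 16
y' = -1*cos(195) - -14*sin(195) = -2.6575
z' = -1*sin(195) + -14*cos(195) = 13.7818

(16, -2.6575, 13.7818)


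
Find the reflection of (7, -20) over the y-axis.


Reflection across y-axis: (x, y) -> (-x, y)
(7, -20) -> (-7, -20)

(-7, -20)


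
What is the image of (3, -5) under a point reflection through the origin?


Reflection through origin: (x, y) -> (-x, -y)
(3, -5) -> (-3, 5)

(-3, 5)


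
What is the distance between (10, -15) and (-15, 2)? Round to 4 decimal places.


d = sqrt((-15-10)^2 + (2--15)^2) = 30.2324

30.2324


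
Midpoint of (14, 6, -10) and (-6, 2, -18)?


Midpoint = ((14+-6)/2, (6+2)/2, (-10+-18)/2) = (4, 4, -14)

(4, 4, -14)


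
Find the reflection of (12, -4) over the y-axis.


Reflection across y-axis: (x, y) -> (-x, y)
(12, -4) -> (-12, -4)

(-12, -4)


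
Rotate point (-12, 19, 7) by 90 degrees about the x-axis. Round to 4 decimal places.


x' = -12
y' = 19*cos(90) - 7*sin(90) = -7
z' = 19*sin(90) + 7*cos(90) = 19

(-12, -7, 19)


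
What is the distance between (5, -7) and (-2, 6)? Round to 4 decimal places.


d = sqrt((-2-5)^2 + (6--7)^2) = 14.7648

14.7648


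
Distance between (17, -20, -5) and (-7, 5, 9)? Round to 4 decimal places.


d = sqrt((-7-17)^2 + (5--20)^2 + (9--5)^2) = 37.3765

37.3765


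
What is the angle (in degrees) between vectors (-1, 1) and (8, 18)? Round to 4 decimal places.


dot = -1*8 + 1*18 = 10
|u| = 1.4142, |v| = 19.6977
cos(angle) = 0.359
angle = 68.9625 degrees

68.9625 degrees


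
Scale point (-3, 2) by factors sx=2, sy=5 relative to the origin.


Scaling: (x*sx, y*sy) = (-3*2, 2*5) = (-6, 10)

(-6, 10)


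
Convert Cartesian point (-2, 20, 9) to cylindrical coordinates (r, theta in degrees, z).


r = sqrt((-2)^2 + 20^2) = 20.0998
theta = atan2(20, -2) = 95.7106 deg
z = 9

r = 20.0998, theta = 95.7106 deg, z = 9


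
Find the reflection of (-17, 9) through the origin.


Reflection through origin: (x, y) -> (-x, -y)
(-17, 9) -> (17, -9)

(17, -9)


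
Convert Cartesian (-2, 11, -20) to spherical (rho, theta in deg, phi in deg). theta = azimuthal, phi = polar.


rho = sqrt((-2)^2 + 11^2 + (-20)^2) = 22.9129
theta = atan2(11, -2) = 100.3048 deg
phi = acos(-20/22.9129) = 150.7941 deg

rho = 22.9129, theta = 100.3048 deg, phi = 150.7941 deg


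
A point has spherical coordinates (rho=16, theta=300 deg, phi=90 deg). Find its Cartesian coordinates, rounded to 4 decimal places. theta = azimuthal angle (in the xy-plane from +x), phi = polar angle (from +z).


x = 16 * sin(90) * cos(300) = 8
y = 16 * sin(90) * sin(300) = -13.8564
z = 16 * cos(90) = 0

(8, -13.8564, 0)


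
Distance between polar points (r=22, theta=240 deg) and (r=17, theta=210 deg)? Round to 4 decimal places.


d = sqrt(r1^2 + r2^2 - 2*r1*r2*cos(t2-t1))
d = sqrt(22^2 + 17^2 - 2*22*17*cos(210-240)) = 11.1899

11.1899


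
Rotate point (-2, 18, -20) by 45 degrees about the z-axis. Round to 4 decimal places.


x' = -2*cos(45) - 18*sin(45) = -14.1421
y' = -2*sin(45) + 18*cos(45) = 11.3137
z' = -20

(-14.1421, 11.3137, -20)


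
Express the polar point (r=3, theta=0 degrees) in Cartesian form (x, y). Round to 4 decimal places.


x = 3 * cos(0) = 3
y = 3 * sin(0) = 0

(3, 0)


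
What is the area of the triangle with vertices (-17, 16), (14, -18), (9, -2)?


Area = |x1(y2-y3) + x2(y3-y1) + x3(y1-y2)| / 2
= |-17*(-18--2) + 14*(-2-16) + 9*(16--18)| / 2
= 163

163


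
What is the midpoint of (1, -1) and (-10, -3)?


Midpoint = ((1+-10)/2, (-1+-3)/2) = (-4.5, -2)

(-4.5, -2)


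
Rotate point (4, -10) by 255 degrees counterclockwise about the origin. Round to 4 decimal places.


x' = 4*cos(255) - -10*sin(255) = -10.6945
y' = 4*sin(255) + -10*cos(255) = -1.2755

(-10.6945, -1.2755)


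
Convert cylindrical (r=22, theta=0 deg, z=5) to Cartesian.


x = 22 * cos(0) = 22
y = 22 * sin(0) = 0
z = 5

(22, 0, 5)


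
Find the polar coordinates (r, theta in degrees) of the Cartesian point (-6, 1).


r = sqrt((-6)^2 + 1^2) = 6.0828
theta = atan2(1, -6) = 170.5377 degrees

r = 6.0828, theta = 170.5377 degrees


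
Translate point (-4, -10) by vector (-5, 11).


Translation: (x+dx, y+dy) = (-4+-5, -10+11) = (-9, 1)

(-9, 1)


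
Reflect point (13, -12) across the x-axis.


Reflection across x-axis: (x, y) -> (x, -y)
(13, -12) -> (13, 12)

(13, 12)


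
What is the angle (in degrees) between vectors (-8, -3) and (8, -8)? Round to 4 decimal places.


dot = -8*8 + -3*-8 = -40
|u| = 8.544, |v| = 11.3137
cos(angle) = -0.4138
angle = 114.444 degrees

114.444 degrees


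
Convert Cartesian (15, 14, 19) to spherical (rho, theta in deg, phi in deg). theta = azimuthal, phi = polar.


rho = sqrt(15^2 + 14^2 + 19^2) = 27.9643
theta = atan2(14, 15) = 43.0251 deg
phi = acos(19/27.9643) = 47.2002 deg

rho = 27.9643, theta = 43.0251 deg, phi = 47.2002 deg


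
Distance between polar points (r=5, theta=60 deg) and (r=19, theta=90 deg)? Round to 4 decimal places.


d = sqrt(r1^2 + r2^2 - 2*r1*r2*cos(t2-t1))
d = sqrt(5^2 + 19^2 - 2*5*19*cos(90-60)) = 14.8814

14.8814


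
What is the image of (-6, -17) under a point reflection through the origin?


Reflection through origin: (x, y) -> (-x, -y)
(-6, -17) -> (6, 17)

(6, 17)


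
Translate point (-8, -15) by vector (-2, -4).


Translation: (x+dx, y+dy) = (-8+-2, -15+-4) = (-10, -19)

(-10, -19)


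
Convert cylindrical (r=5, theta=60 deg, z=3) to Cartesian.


x = 5 * cos(60) = 2.5
y = 5 * sin(60) = 4.3301
z = 3

(2.5, 4.3301, 3)


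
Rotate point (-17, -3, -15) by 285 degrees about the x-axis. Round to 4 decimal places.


x' = -17
y' = -3*cos(285) - -15*sin(285) = -15.2653
z' = -3*sin(285) + -15*cos(285) = -0.9845

(-17, -15.2653, -0.9845)


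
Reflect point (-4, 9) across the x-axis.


Reflection across x-axis: (x, y) -> (x, -y)
(-4, 9) -> (-4, -9)

(-4, -9)


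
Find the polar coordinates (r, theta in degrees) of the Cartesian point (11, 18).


r = sqrt(11^2 + 18^2) = 21.095
theta = atan2(18, 11) = 58.5704 degrees

r = 21.095, theta = 58.5704 degrees


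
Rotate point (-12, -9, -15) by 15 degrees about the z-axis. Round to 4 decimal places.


x' = -12*cos(15) - -9*sin(15) = -9.2617
y' = -12*sin(15) + -9*cos(15) = -11.7992
z' = -15

(-9.2617, -11.7992, -15)


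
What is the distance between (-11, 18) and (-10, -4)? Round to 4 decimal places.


d = sqrt((-10--11)^2 + (-4-18)^2) = 22.0227

22.0227


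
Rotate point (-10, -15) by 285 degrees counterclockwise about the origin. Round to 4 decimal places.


x' = -10*cos(285) - -15*sin(285) = -17.0771
y' = -10*sin(285) + -15*cos(285) = 5.777

(-17.0771, 5.777)


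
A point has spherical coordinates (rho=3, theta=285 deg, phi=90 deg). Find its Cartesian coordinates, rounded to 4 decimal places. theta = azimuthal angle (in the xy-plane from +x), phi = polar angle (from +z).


x = 3 * sin(90) * cos(285) = 0.7765
y = 3 * sin(90) * sin(285) = -2.8978
z = 3 * cos(90) = 0

(0.7765, -2.8978, 0)


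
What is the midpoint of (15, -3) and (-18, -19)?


Midpoint = ((15+-18)/2, (-3+-19)/2) = (-1.5, -11)

(-1.5, -11)


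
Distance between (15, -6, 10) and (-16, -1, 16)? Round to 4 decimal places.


d = sqrt((-16-15)^2 + (-1--6)^2 + (16-10)^2) = 31.9687

31.9687


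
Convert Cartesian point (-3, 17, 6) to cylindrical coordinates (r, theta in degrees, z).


r = sqrt((-3)^2 + 17^2) = 17.2627
theta = atan2(17, -3) = 100.008 deg
z = 6

r = 17.2627, theta = 100.008 deg, z = 6


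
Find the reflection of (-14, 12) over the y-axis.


Reflection across y-axis: (x, y) -> (-x, y)
(-14, 12) -> (14, 12)

(14, 12)


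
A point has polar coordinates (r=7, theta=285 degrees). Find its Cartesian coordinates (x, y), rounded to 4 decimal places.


x = 7 * cos(285) = 1.8117
y = 7 * sin(285) = -6.7615

(1.8117, -6.7615)


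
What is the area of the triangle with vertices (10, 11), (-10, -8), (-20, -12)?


Area = |x1(y2-y3) + x2(y3-y1) + x3(y1-y2)| / 2
= |10*(-8--12) + -10*(-12-11) + -20*(11--8)| / 2
= 55

55


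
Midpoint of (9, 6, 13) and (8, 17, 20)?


Midpoint = ((9+8)/2, (6+17)/2, (13+20)/2) = (8.5, 11.5, 16.5)

(8.5, 11.5, 16.5)


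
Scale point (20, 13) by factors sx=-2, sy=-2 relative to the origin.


Scaling: (x*sx, y*sy) = (20*-2, 13*-2) = (-40, -26)

(-40, -26)


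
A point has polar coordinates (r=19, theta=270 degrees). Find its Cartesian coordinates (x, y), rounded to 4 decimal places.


x = 19 * cos(270) = 0
y = 19 * sin(270) = -19

(0, -19)


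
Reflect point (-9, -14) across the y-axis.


Reflection across y-axis: (x, y) -> (-x, y)
(-9, -14) -> (9, -14)

(9, -14)


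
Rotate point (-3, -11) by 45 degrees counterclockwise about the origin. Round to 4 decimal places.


x' = -3*cos(45) - -11*sin(45) = 5.6569
y' = -3*sin(45) + -11*cos(45) = -9.8995

(5.6569, -9.8995)


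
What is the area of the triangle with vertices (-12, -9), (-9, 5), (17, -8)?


Area = |x1(y2-y3) + x2(y3-y1) + x3(y1-y2)| / 2
= |-12*(5--8) + -9*(-8--9) + 17*(-9-5)| / 2
= 201.5

201.5


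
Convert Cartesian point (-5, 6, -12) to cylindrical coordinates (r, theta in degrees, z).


r = sqrt((-5)^2 + 6^2) = 7.8102
theta = atan2(6, -5) = 129.8056 deg
z = -12

r = 7.8102, theta = 129.8056 deg, z = -12


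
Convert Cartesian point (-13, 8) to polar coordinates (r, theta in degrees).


r = sqrt((-13)^2 + 8^2) = 15.2643
theta = atan2(8, -13) = 148.3925 degrees

r = 15.2643, theta = 148.3925 degrees


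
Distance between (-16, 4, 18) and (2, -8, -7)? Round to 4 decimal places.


d = sqrt((2--16)^2 + (-8-4)^2 + (-7-18)^2) = 33.0606

33.0606


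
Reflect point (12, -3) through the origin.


Reflection through origin: (x, y) -> (-x, -y)
(12, -3) -> (-12, 3)

(-12, 3)


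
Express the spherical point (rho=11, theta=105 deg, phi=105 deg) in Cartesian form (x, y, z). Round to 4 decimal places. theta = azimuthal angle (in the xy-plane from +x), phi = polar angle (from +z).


x = 11 * sin(105) * cos(105) = -2.75
y = 11 * sin(105) * sin(105) = 10.2631
z = 11 * cos(105) = -2.847

(-2.75, 10.2631, -2.847)


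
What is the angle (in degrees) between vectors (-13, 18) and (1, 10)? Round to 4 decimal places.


dot = -13*1 + 18*10 = 167
|u| = 22.2036, |v| = 10.0499
cos(angle) = 0.7484
angle = 41.5482 degrees

41.5482 degrees
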